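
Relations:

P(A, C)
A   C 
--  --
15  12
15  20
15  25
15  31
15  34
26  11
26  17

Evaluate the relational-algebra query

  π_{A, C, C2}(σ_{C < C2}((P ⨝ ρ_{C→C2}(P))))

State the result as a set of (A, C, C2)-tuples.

{(15, 12, 20), (15, 12, 25), (15, 12, 31), (15, 12, 34), (15, 20, 25), (15, 20, 31), (15, 20, 34), (15, 25, 31), (15, 25, 34), (15, 31, 34), (26, 11, 17)}

ρ[C→C2]: schema becomes (A, C2); tuples unchanged.
Natural join on A: {(15, 12, 12), (15, 12, 20), (15, 12, 25), (15, 12, 31), (15, 12, 34), (15, 20, 12), (15, 20, 20), (15, 20, 25), (15, 20, 31), (15, 20, 34), (15, 25, 12), (15, 25, 20), (15, 25, 25), (15, 25, 31), (15, 25, 34), (15, 31, 12), (15, 31, 20), (15, 31, 25), (15, 31, 31), (15, 31, 34), (15, 34, 12), (15, 34, 20), (15, 34, 25), (15, 34, 31), (15, 34, 34), (26, 11, 11), (26, 11, 17), (26, 17, 11), (26, 17, 17)}
Apply σ_{C < C2}; surviving tuples: {(15, 12, 20), (15, 12, 25), (15, 12, 31), (15, 12, 34), (15, 20, 25), (15, 20, 31), (15, 20, 34), (15, 25, 31), (15, 25, 34), (15, 31, 34), (26, 11, 17)}
π_{A, C, C2} gives {(15, 12, 20), (15, 12, 25), (15, 12, 31), (15, 12, 34), (15, 20, 25), (15, 20, 31), (15, 20, 34), (15, 25, 31), (15, 25, 34), (15, 31, 34), (26, 11, 17)}.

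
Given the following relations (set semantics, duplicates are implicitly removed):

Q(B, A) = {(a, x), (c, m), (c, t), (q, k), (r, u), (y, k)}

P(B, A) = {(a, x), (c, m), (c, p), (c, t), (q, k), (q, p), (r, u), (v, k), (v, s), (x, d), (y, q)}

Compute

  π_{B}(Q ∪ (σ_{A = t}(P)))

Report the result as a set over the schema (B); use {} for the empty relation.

Apply σ_{A = t}; surviving tuples: {(c, t)}
Taking the union: {(a, x), (c, m), (c, t), (q, k), (r, u), (y, k)}
Projecting to B (1 duplicate(s) eliminated): {a, c, q, r, y}

{a, c, q, r, y}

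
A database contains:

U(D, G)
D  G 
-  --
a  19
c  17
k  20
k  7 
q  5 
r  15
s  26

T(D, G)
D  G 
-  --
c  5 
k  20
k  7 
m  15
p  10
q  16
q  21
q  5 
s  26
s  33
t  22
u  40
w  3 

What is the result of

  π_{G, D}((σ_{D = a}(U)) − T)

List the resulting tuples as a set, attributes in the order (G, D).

{(19, a)}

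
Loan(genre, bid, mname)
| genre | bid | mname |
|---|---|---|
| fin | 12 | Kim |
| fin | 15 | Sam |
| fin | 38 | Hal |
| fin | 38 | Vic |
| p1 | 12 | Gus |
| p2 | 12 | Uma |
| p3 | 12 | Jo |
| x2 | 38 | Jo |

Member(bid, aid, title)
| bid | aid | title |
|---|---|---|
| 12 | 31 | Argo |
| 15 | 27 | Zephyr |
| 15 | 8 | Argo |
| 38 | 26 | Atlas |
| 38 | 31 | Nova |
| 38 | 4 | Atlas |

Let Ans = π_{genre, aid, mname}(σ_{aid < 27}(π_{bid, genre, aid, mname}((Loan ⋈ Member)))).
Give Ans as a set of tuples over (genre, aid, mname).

{(fin, 26, Hal), (fin, 26, Vic), (fin, 4, Hal), (fin, 4, Vic), (fin, 8, Sam), (x2, 26, Jo), (x2, 4, Jo)}

Loan ⋈ Member (natural join on bid): {(fin, 12, Kim, 31, Argo), (fin, 15, Sam, 27, Zephyr), (fin, 15, Sam, 8, Argo), (fin, 38, Hal, 26, Atlas), (fin, 38, Hal, 31, Nova), (fin, 38, Hal, 4, Atlas), (fin, 38, Vic, 26, Atlas), (fin, 38, Vic, 31, Nova), (fin, 38, Vic, 4, Atlas), (p1, 12, Gus, 31, Argo), (p2, 12, Uma, 31, Argo), (p3, 12, Jo, 31, Argo), (x2, 38, Jo, 26, Atlas), (x2, 38, Jo, 31, Nova), (x2, 38, Jo, 4, Atlas)}
Keep only column(s) bid, genre, aid, mname: {(12, fin, 31, Kim), (12, p1, 31, Gus), (12, p2, 31, Uma), (12, p3, 31, Jo), (15, fin, 27, Sam), (15, fin, 8, Sam), (38, fin, 26, Hal), (38, fin, 26, Vic), (38, fin, 31, Hal), (38, fin, 31, Vic), (38, fin, 4, Hal), (38, fin, 4, Vic), (38, x2, 26, Jo), (38, x2, 31, Jo), (38, x2, 4, Jo)}
σ[aid < 27]: keep tuples satisfying aid < 27 → {(15, fin, 8, Sam), (38, fin, 26, Hal), (38, fin, 26, Vic), (38, fin, 4, Hal), (38, fin, 4, Vic), (38, x2, 26, Jo), (38, x2, 4, Jo)}
Keep only column(s) genre, aid, mname: {(fin, 26, Hal), (fin, 26, Vic), (fin, 4, Hal), (fin, 4, Vic), (fin, 8, Sam), (x2, 26, Jo), (x2, 4, Jo)}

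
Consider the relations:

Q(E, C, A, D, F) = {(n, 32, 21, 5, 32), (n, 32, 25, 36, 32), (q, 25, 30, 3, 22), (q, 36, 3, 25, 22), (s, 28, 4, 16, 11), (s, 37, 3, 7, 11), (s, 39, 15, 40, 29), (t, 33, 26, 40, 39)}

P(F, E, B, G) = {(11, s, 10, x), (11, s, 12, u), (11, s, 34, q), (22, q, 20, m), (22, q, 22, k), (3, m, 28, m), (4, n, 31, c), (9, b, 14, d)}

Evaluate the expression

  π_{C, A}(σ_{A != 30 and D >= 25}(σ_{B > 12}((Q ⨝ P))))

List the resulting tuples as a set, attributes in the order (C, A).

Q ⋈ P (natural join on E, F): {(q, 25, 30, 3, 22, 20, m), (q, 25, 30, 3, 22, 22, k), (q, 36, 3, 25, 22, 20, m), (q, 36, 3, 25, 22, 22, k), (s, 28, 4, 16, 11, 10, x), (s, 28, 4, 16, 11, 12, u), (s, 28, 4, 16, 11, 34, q), (s, 37, 3, 7, 11, 10, x), (s, 37, 3, 7, 11, 12, u), (s, 37, 3, 7, 11, 34, q)}
Filtering on B > 12 leaves {(q, 25, 30, 3, 22, 20, m), (q, 25, 30, 3, 22, 22, k), (q, 36, 3, 25, 22, 20, m), (q, 36, 3, 25, 22, 22, k), (s, 28, 4, 16, 11, 34, q), (s, 37, 3, 7, 11, 34, q)}.
Filtering on A != 30 and D >= 25 leaves {(q, 36, 3, 25, 22, 20, m), (q, 36, 3, 25, 22, 22, k)}.
Keep only column(s) C, A (1 duplicate(s) eliminated): {(36, 3)}

{(36, 3)}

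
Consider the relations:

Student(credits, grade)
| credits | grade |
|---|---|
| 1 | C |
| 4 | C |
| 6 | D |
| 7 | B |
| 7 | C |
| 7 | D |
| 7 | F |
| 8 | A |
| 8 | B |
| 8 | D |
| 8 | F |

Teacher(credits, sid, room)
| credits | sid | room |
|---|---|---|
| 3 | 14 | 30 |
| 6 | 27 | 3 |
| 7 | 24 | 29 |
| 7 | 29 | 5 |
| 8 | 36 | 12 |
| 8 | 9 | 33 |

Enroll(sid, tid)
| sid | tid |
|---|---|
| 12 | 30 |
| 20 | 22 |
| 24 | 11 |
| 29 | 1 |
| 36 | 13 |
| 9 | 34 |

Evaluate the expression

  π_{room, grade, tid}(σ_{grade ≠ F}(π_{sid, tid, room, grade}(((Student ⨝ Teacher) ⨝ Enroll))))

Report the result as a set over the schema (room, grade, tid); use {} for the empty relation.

{(12, A, 13), (12, B, 13), (12, D, 13), (29, B, 11), (29, C, 11), (29, D, 11), (33, A, 34), (33, B, 34), (33, D, 34), (5, B, 1), (5, C, 1), (5, D, 1)}

Natural join on credits: {(6, D, 27, 3), (7, B, 24, 29), (7, B, 29, 5), (7, C, 24, 29), (7, C, 29, 5), (7, D, 24, 29), (7, D, 29, 5), (7, F, 24, 29), (7, F, 29, 5), (8, A, 36, 12), (8, A, 9, 33), (8, B, 36, 12), (8, B, 9, 33), (8, D, 36, 12), (8, D, 9, 33), (8, F, 36, 12), (8, F, 9, 33)}
Natural join on sid: {(7, B, 24, 29, 11), (7, B, 29, 5, 1), (7, C, 24, 29, 11), (7, C, 29, 5, 1), (7, D, 24, 29, 11), (7, D, 29, 5, 1), (7, F, 24, 29, 11), (7, F, 29, 5, 1), (8, A, 36, 12, 13), (8, A, 9, 33, 34), (8, B, 36, 12, 13), (8, B, 9, 33, 34), (8, D, 36, 12, 13), (8, D, 9, 33, 34), (8, F, 36, 12, 13), (8, F, 9, 33, 34)}
π_{sid, tid, room, grade} gives {(24, 11, 29, B), (24, 11, 29, C), (24, 11, 29, D), (24, 11, 29, F), (29, 1, 5, B), (29, 1, 5, C), (29, 1, 5, D), (29, 1, 5, F), (36, 13, 12, A), (36, 13, 12, B), (36, 13, 12, D), (36, 13, 12, F), (9, 34, 33, A), (9, 34, 33, B), (9, 34, 33, D), (9, 34, 33, F)}.
Apply σ_{grade ≠ F}; surviving tuples: {(24, 11, 29, B), (24, 11, 29, C), (24, 11, 29, D), (29, 1, 5, B), (29, 1, 5, C), (29, 1, 5, D), (36, 13, 12, A), (36, 13, 12, B), (36, 13, 12, D), (9, 34, 33, A), (9, 34, 33, B), (9, 34, 33, D)}
π_{room, grade, tid} gives {(12, A, 13), (12, B, 13), (12, D, 13), (29, B, 11), (29, C, 11), (29, D, 11), (33, A, 34), (33, B, 34), (33, D, 34), (5, B, 1), (5, C, 1), (5, D, 1)}.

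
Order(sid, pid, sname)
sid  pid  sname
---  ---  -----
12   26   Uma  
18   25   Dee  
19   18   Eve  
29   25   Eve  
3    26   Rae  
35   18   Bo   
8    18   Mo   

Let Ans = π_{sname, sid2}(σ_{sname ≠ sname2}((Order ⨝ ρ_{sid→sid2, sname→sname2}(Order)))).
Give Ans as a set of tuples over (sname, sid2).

ρ[sid→sid2, sname→sname2]: schema becomes (sid2, pid, sname2); tuples unchanged.
Natural join on pid: {(12, 26, Uma, 12, Uma), (12, 26, Uma, 3, Rae), (18, 25, Dee, 18, Dee), (18, 25, Dee, 29, Eve), (19, 18, Eve, 19, Eve), (19, 18, Eve, 35, Bo), (19, 18, Eve, 8, Mo), (29, 25, Eve, 18, Dee), (29, 25, Eve, 29, Eve), (3, 26, Rae, 12, Uma), (3, 26, Rae, 3, Rae), (35, 18, Bo, 19, Eve), (35, 18, Bo, 35, Bo), (35, 18, Bo, 8, Mo), (8, 18, Mo, 19, Eve), (8, 18, Mo, 35, Bo), (8, 18, Mo, 8, Mo)}
σ[sname ≠ sname2]: keep tuples satisfying sname ≠ sname2 → {(12, 26, Uma, 3, Rae), (18, 25, Dee, 29, Eve), (19, 18, Eve, 35, Bo), (19, 18, Eve, 8, Mo), (29, 25, Eve, 18, Dee), (3, 26, Rae, 12, Uma), (35, 18, Bo, 19, Eve), (35, 18, Bo, 8, Mo), (8, 18, Mo, 19, Eve), (8, 18, Mo, 35, Bo)}
π[sname, sid2]: project onto (sname, sid2) → {(Bo, 19), (Bo, 8), (Dee, 29), (Eve, 18), (Eve, 35), (Eve, 8), (Mo, 19), (Mo, 35), (Rae, 12), (Uma, 3)}

{(Bo, 19), (Bo, 8), (Dee, 29), (Eve, 18), (Eve, 35), (Eve, 8), (Mo, 19), (Mo, 35), (Rae, 12), (Uma, 3)}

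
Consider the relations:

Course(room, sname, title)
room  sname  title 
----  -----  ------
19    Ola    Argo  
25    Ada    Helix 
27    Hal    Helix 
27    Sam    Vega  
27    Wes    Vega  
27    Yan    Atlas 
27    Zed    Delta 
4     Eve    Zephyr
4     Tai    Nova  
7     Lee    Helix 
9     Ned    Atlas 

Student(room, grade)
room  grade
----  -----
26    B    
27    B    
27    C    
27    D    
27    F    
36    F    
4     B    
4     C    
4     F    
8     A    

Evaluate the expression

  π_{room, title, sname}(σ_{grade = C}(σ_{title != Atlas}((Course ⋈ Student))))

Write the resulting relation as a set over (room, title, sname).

{(27, Delta, Zed), (27, Helix, Hal), (27, Vega, Sam), (27, Vega, Wes), (4, Nova, Tai), (4, Zephyr, Eve)}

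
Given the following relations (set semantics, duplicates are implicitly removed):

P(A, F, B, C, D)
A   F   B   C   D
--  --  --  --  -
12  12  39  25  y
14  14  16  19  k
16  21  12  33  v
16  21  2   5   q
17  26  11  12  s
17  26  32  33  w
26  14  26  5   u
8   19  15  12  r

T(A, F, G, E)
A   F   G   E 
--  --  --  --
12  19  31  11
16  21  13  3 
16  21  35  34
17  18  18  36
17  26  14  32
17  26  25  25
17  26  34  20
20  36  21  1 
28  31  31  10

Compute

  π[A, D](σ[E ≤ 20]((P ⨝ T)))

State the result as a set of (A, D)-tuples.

Joining P and T on A, F yields {(16, 21, 12, 33, v, 13, 3), (16, 21, 12, 33, v, 35, 34), (16, 21, 2, 5, q, 13, 3), (16, 21, 2, 5, q, 35, 34), (17, 26, 11, 12, s, 14, 32), (17, 26, 11, 12, s, 25, 25), (17, 26, 11, 12, s, 34, 20), (17, 26, 32, 33, w, 14, 32), (17, 26, 32, 33, w, 25, 25), (17, 26, 32, 33, w, 34, 20)}.
σ[E ≤ 20]: keep tuples satisfying E ≤ 20 → {(16, 21, 12, 33, v, 13, 3), (16, 21, 2, 5, q, 13, 3), (17, 26, 11, 12, s, 34, 20), (17, 26, 32, 33, w, 34, 20)}
Keep only column(s) A, D: {(16, q), (16, v), (17, s), (17, w)}

{(16, q), (16, v), (17, s), (17, w)}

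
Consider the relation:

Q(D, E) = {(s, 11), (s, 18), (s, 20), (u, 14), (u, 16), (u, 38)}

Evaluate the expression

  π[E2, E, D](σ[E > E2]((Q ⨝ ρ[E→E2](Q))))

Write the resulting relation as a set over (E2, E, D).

ρ[E→E2]: schema becomes (D, E2); tuples unchanged.
Joining Q and ρ[E→E2](Q) on D yields {(s, 11, 11), (s, 11, 18), (s, 11, 20), (s, 18, 11), (s, 18, 18), (s, 18, 20), (s, 20, 11), (s, 20, 18), (s, 20, 20), (u, 14, 14), (u, 14, 16), (u, 14, 38), (u, 16, 14), (u, 16, 16), (u, 16, 38), (u, 38, 14), (u, 38, 16), (u, 38, 38)}.
Filtering on E > E2 leaves {(s, 18, 11), (s, 20, 11), (s, 20, 18), (u, 16, 14), (u, 38, 14), (u, 38, 16)}.
π_{E2, E, D} gives {(11, 18, s), (11, 20, s), (14, 16, u), (14, 38, u), (16, 38, u), (18, 20, s)}.

{(11, 18, s), (11, 20, s), (14, 16, u), (14, 38, u), (16, 38, u), (18, 20, s)}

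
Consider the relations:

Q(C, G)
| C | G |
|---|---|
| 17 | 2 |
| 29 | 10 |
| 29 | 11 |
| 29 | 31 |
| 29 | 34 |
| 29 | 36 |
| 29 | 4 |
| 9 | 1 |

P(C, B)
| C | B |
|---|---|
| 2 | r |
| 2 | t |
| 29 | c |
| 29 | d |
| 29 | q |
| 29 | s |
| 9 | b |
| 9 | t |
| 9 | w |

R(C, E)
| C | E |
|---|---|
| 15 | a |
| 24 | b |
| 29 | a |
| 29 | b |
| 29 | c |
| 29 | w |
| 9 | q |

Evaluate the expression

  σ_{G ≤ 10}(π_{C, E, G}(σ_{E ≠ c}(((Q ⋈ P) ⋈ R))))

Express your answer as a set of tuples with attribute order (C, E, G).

Natural join on C: {(29, 10, c), (29, 10, d), (29, 10, q), (29, 10, s), (29, 11, c), (29, 11, d), (29, 11, q), (29, 11, s), (29, 31, c), (29, 31, d), (29, 31, q), (29, 31, s), (29, 34, c), (29, 34, d), (29, 34, q), (29, 34, s), (29, 36, c), (29, 36, d), (29, 36, q), (29, 36, s), (29, 4, c), (29, 4, d), (29, 4, q), (29, 4, s), (9, 1, b), (9, 1, t), (9, 1, w)}
Natural join on C: {(29, 10, c, a), (29, 10, c, b), (29, 10, c, c), (29, 10, c, w), (29, 10, d, a), (29, 10, d, b), (29, 10, d, c), (29, 10, d, w), (29, 10, q, a), (29, 10, q, b), (29, 10, q, c), (29, 10, q, w), (29, 10, s, a), (29, 10, s, b), (29, 10, s, c), (29, 10, s, w), (29, 11, c, a), (29, 11, c, b), (29, 11, c, c), (29, 11, c, w), (29, 11, d, a), (29, 11, d, b), (29, 11, d, c), (29, 11, d, w), (29, 11, q, a), (29, 11, q, b), (29, 11, q, c), (29, 11, q, w), (29, 11, s, a), (29, 11, s, b), (29, 11, s, c), (29, 11, s, w), (29, 31, c, a), (29, 31, c, b), (29, 31, c, c), (29, 31, c, w), (29, 31, d, a), (29, 31, d, b), (29, 31, d, c), (29, 31, d, w), (29, 31, q, a), (29, 31, q, b), (29, 31, q, c), (29, 31, q, w), (29, 31, s, a), (29, 31, s, b), (29, 31, s, c), (29, 31, s, w), (29, 34, c, a), (29, 34, c, b), (29, 34, c, c), (29, 34, c, w), (29, 34, d, a), (29, 34, d, b), (29, 34, d, c), (29, 34, d, w), (29, 34, q, a), (29, 34, q, b), (29, 34, q, c), (29, 34, q, w), (29, 34, s, a), (29, 34, s, b), (29, 34, s, c), (29, 34, s, w), (29, 36, c, a), (29, 36, c, b), (29, 36, c, c), (29, 36, c, w), (29, 36, d, a), (29, 36, d, b), (29, 36, d, c), (29, 36, d, w), (29, 36, q, a), (29, 36, q, b), (29, 36, q, c), (29, 36, q, w), (29, 36, s, a), (29, 36, s, b), (29, 36, s, c), (29, 36, s, w), (29, 4, c, a), (29, 4, c, b), (29, 4, c, c), (29, 4, c, w), (29, 4, d, a), (29, 4, d, b), (29, 4, d, c), (29, 4, d, w), (29, 4, q, a), (29, 4, q, b), (29, 4, q, c), (29, 4, q, w), (29, 4, s, a), (29, 4, s, b), (29, 4, s, c), (29, 4, s, w), (9, 1, b, q), (9, 1, t, q), (9, 1, w, q)}
Apply σ_{E ≠ c}; surviving tuples: {(29, 10, c, a), (29, 10, c, b), (29, 10, c, w), (29, 10, d, a), (29, 10, d, b), (29, 10, d, w), (29, 10, q, a), (29, 10, q, b), (29, 10, q, w), (29, 10, s, a), (29, 10, s, b), (29, 10, s, w), (29, 11, c, a), (29, 11, c, b), (29, 11, c, w), (29, 11, d, a), (29, 11, d, b), (29, 11, d, w), (29, 11, q, a), (29, 11, q, b), (29, 11, q, w), (29, 11, s, a), (29, 11, s, b), (29, 11, s, w), (29, 31, c, a), (29, 31, c, b), (29, 31, c, w), (29, 31, d, a), (29, 31, d, b), (29, 31, d, w), (29, 31, q, a), (29, 31, q, b), (29, 31, q, w), (29, 31, s, a), (29, 31, s, b), (29, 31, s, w), (29, 34, c, a), (29, 34, c, b), (29, 34, c, w), (29, 34, d, a), (29, 34, d, b), (29, 34, d, w), (29, 34, q, a), (29, 34, q, b), (29, 34, q, w), (29, 34, s, a), (29, 34, s, b), (29, 34, s, w), (29, 36, c, a), (29, 36, c, b), (29, 36, c, w), (29, 36, d, a), (29, 36, d, b), (29, 36, d, w), (29, 36, q, a), (29, 36, q, b), (29, 36, q, w), (29, 36, s, a), (29, 36, s, b), (29, 36, s, w), (29, 4, c, a), (29, 4, c, b), (29, 4, c, w), (29, 4, d, a), (29, 4, d, b), (29, 4, d, w), (29, 4, q, a), (29, 4, q, b), (29, 4, q, w), (29, 4, s, a), (29, 4, s, b), (29, 4, s, w), (9, 1, b, q), (9, 1, t, q), (9, 1, w, q)}
π[C, E, G]: project onto (C, E, G) (56 duplicate(s) eliminated) → {(29, a, 10), (29, a, 11), (29, a, 31), (29, a, 34), (29, a, 36), (29, a, 4), (29, b, 10), (29, b, 11), (29, b, 31), (29, b, 34), (29, b, 36), (29, b, 4), (29, w, 10), (29, w, 11), (29, w, 31), (29, w, 34), (29, w, 36), (29, w, 4), (9, q, 1)}
Apply σ_{G ≤ 10}; surviving tuples: {(29, a, 10), (29, a, 4), (29, b, 10), (29, b, 4), (29, w, 10), (29, w, 4), (9, q, 1)}

{(29, a, 10), (29, a, 4), (29, b, 10), (29, b, 4), (29, w, 10), (29, w, 4), (9, q, 1)}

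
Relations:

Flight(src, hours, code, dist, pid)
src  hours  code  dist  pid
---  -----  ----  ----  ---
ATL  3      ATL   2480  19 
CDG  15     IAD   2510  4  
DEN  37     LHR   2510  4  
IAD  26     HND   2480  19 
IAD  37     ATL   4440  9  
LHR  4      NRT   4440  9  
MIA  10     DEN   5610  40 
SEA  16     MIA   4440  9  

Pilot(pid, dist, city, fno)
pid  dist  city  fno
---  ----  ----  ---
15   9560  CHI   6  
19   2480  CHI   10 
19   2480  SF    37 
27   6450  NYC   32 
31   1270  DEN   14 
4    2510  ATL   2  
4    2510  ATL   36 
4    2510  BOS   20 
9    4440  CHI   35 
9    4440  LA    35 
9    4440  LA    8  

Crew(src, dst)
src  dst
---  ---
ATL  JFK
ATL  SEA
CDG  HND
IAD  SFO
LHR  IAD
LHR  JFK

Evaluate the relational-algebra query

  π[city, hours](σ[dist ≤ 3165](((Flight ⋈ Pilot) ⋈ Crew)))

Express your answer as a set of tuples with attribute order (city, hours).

{(ATL, 15), (BOS, 15), (CHI, 26), (CHI, 3), (SF, 26), (SF, 3)}

Joining Flight and Pilot on dist, pid yields {(ATL, 3, ATL, 2480, 19, CHI, 10), (ATL, 3, ATL, 2480, 19, SF, 37), (CDG, 15, IAD, 2510, 4, ATL, 2), (CDG, 15, IAD, 2510, 4, ATL, 36), (CDG, 15, IAD, 2510, 4, BOS, 20), (DEN, 37, LHR, 2510, 4, ATL, 2), (DEN, 37, LHR, 2510, 4, ATL, 36), (DEN, 37, LHR, 2510, 4, BOS, 20), (IAD, 26, HND, 2480, 19, CHI, 10), (IAD, 26, HND, 2480, 19, SF, 37), (IAD, 37, ATL, 4440, 9, CHI, 35), (IAD, 37, ATL, 4440, 9, LA, 35), (IAD, 37, ATL, 4440, 9, LA, 8), (LHR, 4, NRT, 4440, 9, CHI, 35), (LHR, 4, NRT, 4440, 9, LA, 35), (LHR, 4, NRT, 4440, 9, LA, 8), (SEA, 16, MIA, 4440, 9, CHI, 35), (SEA, 16, MIA, 4440, 9, LA, 35), (SEA, 16, MIA, 4440, 9, LA, 8)}.
Joining (Flight ⋈ Pilot) and Crew on src yields {(ATL, 3, ATL, 2480, 19, CHI, 10, JFK), (ATL, 3, ATL, 2480, 19, CHI, 10, SEA), (ATL, 3, ATL, 2480, 19, SF, 37, JFK), (ATL, 3, ATL, 2480, 19, SF, 37, SEA), (CDG, 15, IAD, 2510, 4, ATL, 2, HND), (CDG, 15, IAD, 2510, 4, ATL, 36, HND), (CDG, 15, IAD, 2510, 4, BOS, 20, HND), (IAD, 26, HND, 2480, 19, CHI, 10, SFO), (IAD, 26, HND, 2480, 19, SF, 37, SFO), (IAD, 37, ATL, 4440, 9, CHI, 35, SFO), (IAD, 37, ATL, 4440, 9, LA, 35, SFO), (IAD, 37, ATL, 4440, 9, LA, 8, SFO), (LHR, 4, NRT, 4440, 9, CHI, 35, IAD), (LHR, 4, NRT, 4440, 9, CHI, 35, JFK), (LHR, 4, NRT, 4440, 9, LA, 35, IAD), (LHR, 4, NRT, 4440, 9, LA, 35, JFK), (LHR, 4, NRT, 4440, 9, LA, 8, IAD), (LHR, 4, NRT, 4440, 9, LA, 8, JFK)}.
σ[dist ≤ 3165]: keep tuples satisfying dist ≤ 3165 → {(ATL, 3, ATL, 2480, 19, CHI, 10, JFK), (ATL, 3, ATL, 2480, 19, CHI, 10, SEA), (ATL, 3, ATL, 2480, 19, SF, 37, JFK), (ATL, 3, ATL, 2480, 19, SF, 37, SEA), (CDG, 15, IAD, 2510, 4, ATL, 2, HND), (CDG, 15, IAD, 2510, 4, ATL, 36, HND), (CDG, 15, IAD, 2510, 4, BOS, 20, HND), (IAD, 26, HND, 2480, 19, CHI, 10, SFO), (IAD, 26, HND, 2480, 19, SF, 37, SFO)}
Projecting to city, hours (3 duplicate(s) eliminated): {(ATL, 15), (BOS, 15), (CHI, 26), (CHI, 3), (SF, 26), (SF, 3)}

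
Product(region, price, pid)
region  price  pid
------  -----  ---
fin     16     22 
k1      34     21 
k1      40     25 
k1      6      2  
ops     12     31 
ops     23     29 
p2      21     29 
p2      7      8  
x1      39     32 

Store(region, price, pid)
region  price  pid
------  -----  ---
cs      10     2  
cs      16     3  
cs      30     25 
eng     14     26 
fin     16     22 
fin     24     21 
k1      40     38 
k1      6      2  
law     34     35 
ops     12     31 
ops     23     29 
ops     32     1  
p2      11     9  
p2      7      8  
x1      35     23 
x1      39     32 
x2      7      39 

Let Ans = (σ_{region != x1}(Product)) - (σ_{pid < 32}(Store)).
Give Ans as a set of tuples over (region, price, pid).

{(k1, 34, 21), (k1, 40, 25), (p2, 21, 29)}

Filtering on region != x1 leaves {(fin, 16, 22), (k1, 34, 21), (k1, 40, 25), (k1, 6, 2), (ops, 12, 31), (ops, 23, 29), (p2, 21, 29), (p2, 7, 8)}.
Filtering on pid < 32 leaves {(cs, 10, 2), (cs, 16, 3), (cs, 30, 25), (eng, 14, 26), (fin, 16, 22), (fin, 24, 21), (k1, 6, 2), (ops, 12, 31), (ops, 23, 29), (ops, 32, 1), (p2, 11, 9), (p2, 7, 8), (x1, 35, 23)}.
Set difference of the two operands is {(k1, 34, 21), (k1, 40, 25), (p2, 21, 29)}.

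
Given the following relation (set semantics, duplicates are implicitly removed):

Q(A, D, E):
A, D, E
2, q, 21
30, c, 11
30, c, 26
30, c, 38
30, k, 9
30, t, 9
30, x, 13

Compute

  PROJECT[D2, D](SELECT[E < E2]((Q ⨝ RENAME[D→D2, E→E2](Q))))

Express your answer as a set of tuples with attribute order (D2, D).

ρ[D→D2, E→E2]: schema becomes (A, D2, E2); tuples unchanged.
Joining Q and RENAME[D→D2, E→E2](Q) on A yields {(2, q, 21, q, 21), (30, c, 11, c, 11), (30, c, 11, c, 26), (30, c, 11, c, 38), (30, c, 11, k, 9), (30, c, 11, t, 9), (30, c, 11, x, 13), (30, c, 26, c, 11), (30, c, 26, c, 26), (30, c, 26, c, 38), (30, c, 26, k, 9), (30, c, 26, t, 9), (30, c, 26, x, 13), (30, c, 38, c, 11), (30, c, 38, c, 26), (30, c, 38, c, 38), (30, c, 38, k, 9), (30, c, 38, t, 9), (30, c, 38, x, 13), (30, k, 9, c, 11), (30, k, 9, c, 26), (30, k, 9, c, 38), (30, k, 9, k, 9), (30, k, 9, t, 9), (30, k, 9, x, 13), (30, t, 9, c, 11), (30, t, 9, c, 26), (30, t, 9, c, 38), (30, t, 9, k, 9), (30, t, 9, t, 9), (30, t, 9, x, 13), (30, x, 13, c, 11), (30, x, 13, c, 26), (30, x, 13, c, 38), (30, x, 13, k, 9), (30, x, 13, t, 9), (30, x, 13, x, 13)}.
Apply σ_{E < E2}; surviving tuples: {(30, c, 11, c, 26), (30, c, 11, c, 38), (30, c, 11, x, 13), (30, c, 26, c, 38), (30, k, 9, c, 11), (30, k, 9, c, 26), (30, k, 9, c, 38), (30, k, 9, x, 13), (30, t, 9, c, 11), (30, t, 9, c, 26), (30, t, 9, c, 38), (30, t, 9, x, 13), (30, x, 13, c, 26), (30, x, 13, c, 38)}
Keep only column(s) D2, D (7 duplicate(s) eliminated): {(c, c), (c, k), (c, t), (c, x), (x, c), (x, k), (x, t)}

{(c, c), (c, k), (c, t), (c, x), (x, c), (x, k), (x, t)}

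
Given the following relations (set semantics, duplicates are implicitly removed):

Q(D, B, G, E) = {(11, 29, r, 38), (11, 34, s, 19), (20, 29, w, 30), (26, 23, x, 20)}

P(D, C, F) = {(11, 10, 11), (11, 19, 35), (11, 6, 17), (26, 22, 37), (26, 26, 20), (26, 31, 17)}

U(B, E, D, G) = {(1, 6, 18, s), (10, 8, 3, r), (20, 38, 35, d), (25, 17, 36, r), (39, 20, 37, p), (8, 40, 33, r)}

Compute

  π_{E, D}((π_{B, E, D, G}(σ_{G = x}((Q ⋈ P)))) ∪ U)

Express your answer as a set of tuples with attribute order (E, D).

{(17, 36), (20, 26), (20, 37), (38, 35), (40, 33), (6, 18), (8, 3)}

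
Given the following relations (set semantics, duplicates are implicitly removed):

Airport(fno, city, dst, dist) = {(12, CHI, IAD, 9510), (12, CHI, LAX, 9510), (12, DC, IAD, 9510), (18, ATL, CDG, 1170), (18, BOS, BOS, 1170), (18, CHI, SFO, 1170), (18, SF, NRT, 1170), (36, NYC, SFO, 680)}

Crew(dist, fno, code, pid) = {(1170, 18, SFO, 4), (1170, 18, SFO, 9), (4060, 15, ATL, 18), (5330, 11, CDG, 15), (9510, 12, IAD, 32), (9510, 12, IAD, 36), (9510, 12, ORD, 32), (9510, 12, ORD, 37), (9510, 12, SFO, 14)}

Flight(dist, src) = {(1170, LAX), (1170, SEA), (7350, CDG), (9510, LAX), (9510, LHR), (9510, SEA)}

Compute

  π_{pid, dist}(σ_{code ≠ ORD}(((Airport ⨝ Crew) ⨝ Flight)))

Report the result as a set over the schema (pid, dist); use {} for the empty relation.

{(14, 9510), (32, 9510), (36, 9510), (4, 1170), (9, 1170)}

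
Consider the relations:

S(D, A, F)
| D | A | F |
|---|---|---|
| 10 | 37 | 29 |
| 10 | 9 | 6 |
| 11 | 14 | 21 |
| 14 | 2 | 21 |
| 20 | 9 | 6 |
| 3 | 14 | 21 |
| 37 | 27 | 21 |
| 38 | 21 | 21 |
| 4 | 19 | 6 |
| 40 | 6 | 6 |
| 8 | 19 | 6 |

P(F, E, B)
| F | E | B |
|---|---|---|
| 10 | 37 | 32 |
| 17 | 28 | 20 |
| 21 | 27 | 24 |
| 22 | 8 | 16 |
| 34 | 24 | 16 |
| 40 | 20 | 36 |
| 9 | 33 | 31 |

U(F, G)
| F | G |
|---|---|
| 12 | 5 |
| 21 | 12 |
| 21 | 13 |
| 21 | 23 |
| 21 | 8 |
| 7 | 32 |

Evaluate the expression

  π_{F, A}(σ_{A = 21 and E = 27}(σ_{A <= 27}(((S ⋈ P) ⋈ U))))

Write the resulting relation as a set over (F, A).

{(21, 21)}

Natural join on F: {(11, 14, 21, 27, 24), (14, 2, 21, 27, 24), (3, 14, 21, 27, 24), (37, 27, 21, 27, 24), (38, 21, 21, 27, 24)}
Natural join on F: {(11, 14, 21, 27, 24, 12), (11, 14, 21, 27, 24, 13), (11, 14, 21, 27, 24, 23), (11, 14, 21, 27, 24, 8), (14, 2, 21, 27, 24, 12), (14, 2, 21, 27, 24, 13), (14, 2, 21, 27, 24, 23), (14, 2, 21, 27, 24, 8), (3, 14, 21, 27, 24, 12), (3, 14, 21, 27, 24, 13), (3, 14, 21, 27, 24, 23), (3, 14, 21, 27, 24, 8), (37, 27, 21, 27, 24, 12), (37, 27, 21, 27, 24, 13), (37, 27, 21, 27, 24, 23), (37, 27, 21, 27, 24, 8), (38, 21, 21, 27, 24, 12), (38, 21, 21, 27, 24, 13), (38, 21, 21, 27, 24, 23), (38, 21, 21, 27, 24, 8)}
Filtering on A <= 27 leaves {(11, 14, 21, 27, 24, 12), (11, 14, 21, 27, 24, 13), (11, 14, 21, 27, 24, 23), (11, 14, 21, 27, 24, 8), (14, 2, 21, 27, 24, 12), (14, 2, 21, 27, 24, 13), (14, 2, 21, 27, 24, 23), (14, 2, 21, 27, 24, 8), (3, 14, 21, 27, 24, 12), (3, 14, 21, 27, 24, 13), (3, 14, 21, 27, 24, 23), (3, 14, 21, 27, 24, 8), (37, 27, 21, 27, 24, 12), (37, 27, 21, 27, 24, 13), (37, 27, 21, 27, 24, 23), (37, 27, 21, 27, 24, 8), (38, 21, 21, 27, 24, 12), (38, 21, 21, 27, 24, 13), (38, 21, 21, 27, 24, 23), (38, 21, 21, 27, 24, 8)}.
Filtering on A = 21 and E = 27 leaves {(38, 21, 21, 27, 24, 12), (38, 21, 21, 27, 24, 13), (38, 21, 21, 27, 24, 23), (38, 21, 21, 27, 24, 8)}.
π[F, A]: project onto (F, A) (3 duplicate(s) eliminated) → {(21, 21)}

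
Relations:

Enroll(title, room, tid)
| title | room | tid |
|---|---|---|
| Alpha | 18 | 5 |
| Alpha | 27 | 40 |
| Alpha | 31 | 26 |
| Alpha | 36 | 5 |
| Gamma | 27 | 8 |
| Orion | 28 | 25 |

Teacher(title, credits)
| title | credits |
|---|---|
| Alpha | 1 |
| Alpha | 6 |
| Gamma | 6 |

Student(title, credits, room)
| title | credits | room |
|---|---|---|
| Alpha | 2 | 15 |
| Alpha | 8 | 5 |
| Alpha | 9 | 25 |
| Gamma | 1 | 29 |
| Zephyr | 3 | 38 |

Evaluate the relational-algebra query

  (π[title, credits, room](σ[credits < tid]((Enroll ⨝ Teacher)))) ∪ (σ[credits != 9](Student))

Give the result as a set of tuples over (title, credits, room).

Enroll ⋈ Teacher (natural join on title): {(Alpha, 18, 5, 1), (Alpha, 18, 5, 6), (Alpha, 27, 40, 1), (Alpha, 27, 40, 6), (Alpha, 31, 26, 1), (Alpha, 31, 26, 6), (Alpha, 36, 5, 1), (Alpha, 36, 5, 6), (Gamma, 27, 8, 6)}
σ[credits < tid]: keep tuples satisfying credits < tid → {(Alpha, 18, 5, 1), (Alpha, 27, 40, 1), (Alpha, 27, 40, 6), (Alpha, 31, 26, 1), (Alpha, 31, 26, 6), (Alpha, 36, 5, 1), (Gamma, 27, 8, 6)}
π_{title, credits, room} gives {(Alpha, 1, 18), (Alpha, 1, 27), (Alpha, 1, 31), (Alpha, 1, 36), (Alpha, 6, 27), (Alpha, 6, 31), (Gamma, 6, 27)}.
σ[credits != 9]: keep tuples satisfying credits != 9 → {(Alpha, 2, 15), (Alpha, 8, 5), (Gamma, 1, 29), (Zephyr, 3, 38)}
Set union of the two operands is {(Alpha, 1, 18), (Alpha, 1, 27), (Alpha, 1, 31), (Alpha, 1, 36), (Alpha, 2, 15), (Alpha, 6, 27), (Alpha, 6, 31), (Alpha, 8, 5), (Gamma, 1, 29), (Gamma, 6, 27), (Zephyr, 3, 38)}.

{(Alpha, 1, 18), (Alpha, 1, 27), (Alpha, 1, 31), (Alpha, 1, 36), (Alpha, 2, 15), (Alpha, 6, 27), (Alpha, 6, 31), (Alpha, 8, 5), (Gamma, 1, 29), (Gamma, 6, 27), (Zephyr, 3, 38)}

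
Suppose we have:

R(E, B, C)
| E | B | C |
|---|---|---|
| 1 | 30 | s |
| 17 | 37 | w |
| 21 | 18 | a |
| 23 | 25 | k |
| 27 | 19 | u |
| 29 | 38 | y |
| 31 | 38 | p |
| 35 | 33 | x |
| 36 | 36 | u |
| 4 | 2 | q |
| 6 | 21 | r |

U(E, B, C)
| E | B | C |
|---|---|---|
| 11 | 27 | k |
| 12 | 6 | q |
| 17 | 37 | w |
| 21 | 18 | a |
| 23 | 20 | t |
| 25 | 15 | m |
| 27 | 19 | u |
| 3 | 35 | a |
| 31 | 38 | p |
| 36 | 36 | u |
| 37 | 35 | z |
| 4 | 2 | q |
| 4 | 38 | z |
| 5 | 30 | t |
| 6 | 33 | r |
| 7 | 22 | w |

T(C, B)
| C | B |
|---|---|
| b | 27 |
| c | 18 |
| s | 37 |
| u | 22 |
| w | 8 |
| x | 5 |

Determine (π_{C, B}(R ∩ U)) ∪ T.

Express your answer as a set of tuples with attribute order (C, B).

Taking the intersection: {(17, 37, w), (21, 18, a), (27, 19, u), (31, 38, p), (36, 36, u), (4, 2, q)}
π[C, B]: project onto (C, B) → {(a, 18), (p, 38), (q, 2), (u, 19), (u, 36), (w, 37)}
Taking the union: {(a, 18), (b, 27), (c, 18), (p, 38), (q, 2), (s, 37), (u, 19), (u, 22), (u, 36), (w, 37), (w, 8), (x, 5)}

{(a, 18), (b, 27), (c, 18), (p, 38), (q, 2), (s, 37), (u, 19), (u, 22), (u, 36), (w, 37), (w, 8), (x, 5)}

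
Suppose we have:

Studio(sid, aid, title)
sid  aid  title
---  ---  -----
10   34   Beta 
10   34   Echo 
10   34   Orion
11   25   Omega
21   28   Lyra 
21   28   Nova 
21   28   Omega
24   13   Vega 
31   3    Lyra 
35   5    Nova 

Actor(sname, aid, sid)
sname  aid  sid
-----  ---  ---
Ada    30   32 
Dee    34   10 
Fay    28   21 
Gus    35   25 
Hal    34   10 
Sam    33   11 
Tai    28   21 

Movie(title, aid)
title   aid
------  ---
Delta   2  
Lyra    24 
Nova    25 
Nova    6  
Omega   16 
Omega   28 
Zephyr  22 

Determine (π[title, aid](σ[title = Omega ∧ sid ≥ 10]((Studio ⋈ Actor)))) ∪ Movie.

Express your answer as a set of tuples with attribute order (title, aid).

{(Delta, 2), (Lyra, 24), (Nova, 25), (Nova, 6), (Omega, 16), (Omega, 28), (Zephyr, 22)}

Natural join on sid, aid: {(10, 34, Beta, Dee), (10, 34, Beta, Hal), (10, 34, Echo, Dee), (10, 34, Echo, Hal), (10, 34, Orion, Dee), (10, 34, Orion, Hal), (21, 28, Lyra, Fay), (21, 28, Lyra, Tai), (21, 28, Nova, Fay), (21, 28, Nova, Tai), (21, 28, Omega, Fay), (21, 28, Omega, Tai)}
Apply σ_{title = Omega ∧ sid ≥ 10}; surviving tuples: {(21, 28, Omega, Fay), (21, 28, Omega, Tai)}
π_{title, aid} gives {(Omega, 28)} (1 duplicate(s) eliminated).
Union: {(Omega, 28)} with {(Delta, 2), (Lyra, 24), (Nova, 25), (Nova, 6), (Omega, 16), (Omega, 28), (Zephyr, 22)} → {(Delta, 2), (Lyra, 24), (Nova, 25), (Nova, 6), (Omega, 16), (Omega, 28), (Zephyr, 22)}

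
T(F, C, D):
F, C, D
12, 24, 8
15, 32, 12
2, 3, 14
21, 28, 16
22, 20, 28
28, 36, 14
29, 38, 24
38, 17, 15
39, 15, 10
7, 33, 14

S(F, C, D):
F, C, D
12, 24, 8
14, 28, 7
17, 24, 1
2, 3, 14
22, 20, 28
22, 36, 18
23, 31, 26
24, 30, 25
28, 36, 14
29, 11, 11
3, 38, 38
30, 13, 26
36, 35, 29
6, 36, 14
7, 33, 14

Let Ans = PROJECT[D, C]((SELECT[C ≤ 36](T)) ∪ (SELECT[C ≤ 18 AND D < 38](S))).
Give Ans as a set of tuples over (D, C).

{(10, 15), (11, 11), (12, 32), (14, 3), (14, 33), (14, 36), (15, 17), (16, 28), (26, 13), (28, 20), (8, 24)}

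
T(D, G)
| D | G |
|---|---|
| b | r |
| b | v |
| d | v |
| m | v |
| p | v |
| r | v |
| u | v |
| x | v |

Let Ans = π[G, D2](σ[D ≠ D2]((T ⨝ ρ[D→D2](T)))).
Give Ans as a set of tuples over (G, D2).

ρ[D→D2]: schema becomes (D2, G); tuples unchanged.
Joining T and ρ[D→D2](T) on G yields {(b, r, b), (b, v, b), (b, v, d), (b, v, m), (b, v, p), (b, v, r), (b, v, u), (b, v, x), (d, v, b), (d, v, d), (d, v, m), (d, v, p), (d, v, r), (d, v, u), (d, v, x), (m, v, b), (m, v, d), (m, v, m), (m, v, p), (m, v, r), (m, v, u), (m, v, x), (p, v, b), (p, v, d), (p, v, m), (p, v, p), (p, v, r), (p, v, u), (p, v, x), (r, v, b), (r, v, d), (r, v, m), (r, v, p), (r, v, r), (r, v, u), (r, v, x), (u, v, b), (u, v, d), (u, v, m), (u, v, p), (u, v, r), (u, v, u), (u, v, x), (x, v, b), (x, v, d), (x, v, m), (x, v, p), (x, v, r), (x, v, u), (x, v, x)}.
Selection D ≠ D2: {(b, v, d), (b, v, m), (b, v, p), (b, v, r), (b, v, u), (b, v, x), (d, v, b), (d, v, m), (d, v, p), (d, v, r), (d, v, u), (d, v, x), (m, v, b), (m, v, d), (m, v, p), (m, v, r), (m, v, u), (m, v, x), (p, v, b), (p, v, d), (p, v, m), (p, v, r), (p, v, u), (p, v, x), (r, v, b), (r, v, d), (r, v, m), (r, v, p), (r, v, u), (r, v, x), (u, v, b), (u, v, d), (u, v, m), (u, v, p), (u, v, r), (u, v, x), (x, v, b), (x, v, d), (x, v, m), (x, v, p), (x, v, r), (x, v, u)}
π[G, D2]: project onto (G, D2) (35 duplicate(s) eliminated) → {(v, b), (v, d), (v, m), (v, p), (v, r), (v, u), (v, x)}

{(v, b), (v, d), (v, m), (v, p), (v, r), (v, u), (v, x)}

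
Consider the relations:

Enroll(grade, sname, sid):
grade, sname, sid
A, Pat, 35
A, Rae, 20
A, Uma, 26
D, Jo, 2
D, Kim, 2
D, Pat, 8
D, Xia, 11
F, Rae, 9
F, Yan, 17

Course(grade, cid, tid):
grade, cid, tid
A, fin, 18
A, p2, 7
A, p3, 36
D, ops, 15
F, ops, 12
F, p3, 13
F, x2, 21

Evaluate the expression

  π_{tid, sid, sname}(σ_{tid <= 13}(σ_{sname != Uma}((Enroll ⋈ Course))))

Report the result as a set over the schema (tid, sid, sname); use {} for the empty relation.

{(12, 17, Yan), (12, 9, Rae), (13, 17, Yan), (13, 9, Rae), (7, 20, Rae), (7, 35, Pat)}

Enroll ⋈ Course (natural join on grade): {(A, Pat, 35, fin, 18), (A, Pat, 35, p2, 7), (A, Pat, 35, p3, 36), (A, Rae, 20, fin, 18), (A, Rae, 20, p2, 7), (A, Rae, 20, p3, 36), (A, Uma, 26, fin, 18), (A, Uma, 26, p2, 7), (A, Uma, 26, p3, 36), (D, Jo, 2, ops, 15), (D, Kim, 2, ops, 15), (D, Pat, 8, ops, 15), (D, Xia, 11, ops, 15), (F, Rae, 9, ops, 12), (F, Rae, 9, p3, 13), (F, Rae, 9, x2, 21), (F, Yan, 17, ops, 12), (F, Yan, 17, p3, 13), (F, Yan, 17, x2, 21)}
Selection sname != Uma: {(A, Pat, 35, fin, 18), (A, Pat, 35, p2, 7), (A, Pat, 35, p3, 36), (A, Rae, 20, fin, 18), (A, Rae, 20, p2, 7), (A, Rae, 20, p3, 36), (D, Jo, 2, ops, 15), (D, Kim, 2, ops, 15), (D, Pat, 8, ops, 15), (D, Xia, 11, ops, 15), (F, Rae, 9, ops, 12), (F, Rae, 9, p3, 13), (F, Rae, 9, x2, 21), (F, Yan, 17, ops, 12), (F, Yan, 17, p3, 13), (F, Yan, 17, x2, 21)}
Selection tid <= 13: {(A, Pat, 35, p2, 7), (A, Rae, 20, p2, 7), (F, Rae, 9, ops, 12), (F, Rae, 9, p3, 13), (F, Yan, 17, ops, 12), (F, Yan, 17, p3, 13)}
Projecting to tid, sid, sname: {(12, 17, Yan), (12, 9, Rae), (13, 17, Yan), (13, 9, Rae), (7, 20, Rae), (7, 35, Pat)}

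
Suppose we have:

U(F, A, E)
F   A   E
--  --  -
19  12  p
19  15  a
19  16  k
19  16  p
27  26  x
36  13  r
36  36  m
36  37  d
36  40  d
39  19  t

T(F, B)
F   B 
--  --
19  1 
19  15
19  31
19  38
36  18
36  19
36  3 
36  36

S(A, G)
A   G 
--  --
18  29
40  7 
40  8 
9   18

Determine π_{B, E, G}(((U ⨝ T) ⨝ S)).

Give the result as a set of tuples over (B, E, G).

{(18, d, 7), (18, d, 8), (19, d, 7), (19, d, 8), (3, d, 7), (3, d, 8), (36, d, 7), (36, d, 8)}

U ⋈ T (natural join on F): {(19, 12, p, 1), (19, 12, p, 15), (19, 12, p, 31), (19, 12, p, 38), (19, 15, a, 1), (19, 15, a, 15), (19, 15, a, 31), (19, 15, a, 38), (19, 16, k, 1), (19, 16, k, 15), (19, 16, k, 31), (19, 16, k, 38), (19, 16, p, 1), (19, 16, p, 15), (19, 16, p, 31), (19, 16, p, 38), (36, 13, r, 18), (36, 13, r, 19), (36, 13, r, 3), (36, 13, r, 36), (36, 36, m, 18), (36, 36, m, 19), (36, 36, m, 3), (36, 36, m, 36), (36, 37, d, 18), (36, 37, d, 19), (36, 37, d, 3), (36, 37, d, 36), (36, 40, d, 18), (36, 40, d, 19), (36, 40, d, 3), (36, 40, d, 36)}
(U ⨝ T) ⋈ S (natural join on A): {(36, 40, d, 18, 7), (36, 40, d, 18, 8), (36, 40, d, 19, 7), (36, 40, d, 19, 8), (36, 40, d, 3, 7), (36, 40, d, 3, 8), (36, 40, d, 36, 7), (36, 40, d, 36, 8)}
Keep only column(s) B, E, G: {(18, d, 7), (18, d, 8), (19, d, 7), (19, d, 8), (3, d, 7), (3, d, 8), (36, d, 7), (36, d, 8)}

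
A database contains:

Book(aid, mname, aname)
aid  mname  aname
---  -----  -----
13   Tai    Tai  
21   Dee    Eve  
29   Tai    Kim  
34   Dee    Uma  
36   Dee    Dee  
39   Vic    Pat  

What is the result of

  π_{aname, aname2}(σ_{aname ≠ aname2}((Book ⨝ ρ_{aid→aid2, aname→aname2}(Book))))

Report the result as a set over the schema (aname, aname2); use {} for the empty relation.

ρ[aid→aid2, aname→aname2]: schema becomes (aid2, mname, aname2); tuples unchanged.
Natural join on mname: {(13, Tai, Tai, 13, Tai), (13, Tai, Tai, 29, Kim), (21, Dee, Eve, 21, Eve), (21, Dee, Eve, 34, Uma), (21, Dee, Eve, 36, Dee), (29, Tai, Kim, 13, Tai), (29, Tai, Kim, 29, Kim), (34, Dee, Uma, 21, Eve), (34, Dee, Uma, 34, Uma), (34, Dee, Uma, 36, Dee), (36, Dee, Dee, 21, Eve), (36, Dee, Dee, 34, Uma), (36, Dee, Dee, 36, Dee), (39, Vic, Pat, 39, Pat)}
Apply σ_{aname ≠ aname2}; surviving tuples: {(13, Tai, Tai, 29, Kim), (21, Dee, Eve, 34, Uma), (21, Dee, Eve, 36, Dee), (29, Tai, Kim, 13, Tai), (34, Dee, Uma, 21, Eve), (34, Dee, Uma, 36, Dee), (36, Dee, Dee, 21, Eve), (36, Dee, Dee, 34, Uma)}
π[aname, aname2]: project onto (aname, aname2) → {(Dee, Eve), (Dee, Uma), (Eve, Dee), (Eve, Uma), (Kim, Tai), (Tai, Kim), (Uma, Dee), (Uma, Eve)}

{(Dee, Eve), (Dee, Uma), (Eve, Dee), (Eve, Uma), (Kim, Tai), (Tai, Kim), (Uma, Dee), (Uma, Eve)}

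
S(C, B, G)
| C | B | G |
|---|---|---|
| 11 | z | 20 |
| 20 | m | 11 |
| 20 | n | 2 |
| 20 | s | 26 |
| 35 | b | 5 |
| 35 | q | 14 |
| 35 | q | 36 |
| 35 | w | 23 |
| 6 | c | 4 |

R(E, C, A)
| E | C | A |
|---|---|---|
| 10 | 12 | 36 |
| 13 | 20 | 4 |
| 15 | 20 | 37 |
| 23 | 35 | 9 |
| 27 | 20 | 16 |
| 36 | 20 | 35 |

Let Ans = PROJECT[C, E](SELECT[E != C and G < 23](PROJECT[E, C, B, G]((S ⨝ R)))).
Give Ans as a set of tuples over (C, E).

{(20, 13), (20, 15), (20, 27), (20, 36), (35, 23)}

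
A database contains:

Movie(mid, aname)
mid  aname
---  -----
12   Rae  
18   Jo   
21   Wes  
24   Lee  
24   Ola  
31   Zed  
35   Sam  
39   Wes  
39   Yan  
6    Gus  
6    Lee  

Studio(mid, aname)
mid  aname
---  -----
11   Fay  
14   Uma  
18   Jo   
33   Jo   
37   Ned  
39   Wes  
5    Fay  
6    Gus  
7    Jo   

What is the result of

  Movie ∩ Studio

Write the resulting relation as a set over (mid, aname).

{(18, Jo), (39, Wes), (6, Gus)}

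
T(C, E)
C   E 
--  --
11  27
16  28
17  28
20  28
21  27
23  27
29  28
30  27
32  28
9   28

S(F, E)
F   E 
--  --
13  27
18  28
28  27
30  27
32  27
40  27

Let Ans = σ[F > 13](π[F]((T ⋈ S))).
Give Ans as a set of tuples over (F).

Joining T and S on E yields {(11, 27, 13), (11, 27, 28), (11, 27, 30), (11, 27, 32), (11, 27, 40), (16, 28, 18), (17, 28, 18), (20, 28, 18), (21, 27, 13), (21, 27, 28), (21, 27, 30), (21, 27, 32), (21, 27, 40), (23, 27, 13), (23, 27, 28), (23, 27, 30), (23, 27, 32), (23, 27, 40), (29, 28, 18), (30, 27, 13), (30, 27, 28), (30, 27, 30), (30, 27, 32), (30, 27, 40), (32, 28, 18), (9, 28, 18)}.
π[F]: project onto (F) (20 duplicate(s) eliminated) → {13, 18, 28, 30, 32, 40}
Filtering on F > 13 leaves {18, 28, 30, 32, 40}.

{18, 28, 30, 32, 40}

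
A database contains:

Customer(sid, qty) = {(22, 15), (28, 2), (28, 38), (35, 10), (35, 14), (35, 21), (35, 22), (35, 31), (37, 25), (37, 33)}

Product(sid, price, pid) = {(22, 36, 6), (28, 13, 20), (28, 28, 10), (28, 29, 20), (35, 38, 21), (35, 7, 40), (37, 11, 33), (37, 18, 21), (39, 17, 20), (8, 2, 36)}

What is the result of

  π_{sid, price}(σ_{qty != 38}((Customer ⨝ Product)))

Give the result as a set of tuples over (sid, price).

{(22, 36), (28, 13), (28, 28), (28, 29), (35, 38), (35, 7), (37, 11), (37, 18)}

Natural join on sid: {(22, 15, 36, 6), (28, 2, 13, 20), (28, 2, 28, 10), (28, 2, 29, 20), (28, 38, 13, 20), (28, 38, 28, 10), (28, 38, 29, 20), (35, 10, 38, 21), (35, 10, 7, 40), (35, 14, 38, 21), (35, 14, 7, 40), (35, 21, 38, 21), (35, 21, 7, 40), (35, 22, 38, 21), (35, 22, 7, 40), (35, 31, 38, 21), (35, 31, 7, 40), (37, 25, 11, 33), (37, 25, 18, 21), (37, 33, 11, 33), (37, 33, 18, 21)}
Selection qty != 38: {(22, 15, 36, 6), (28, 2, 13, 20), (28, 2, 28, 10), (28, 2, 29, 20), (35, 10, 38, 21), (35, 10, 7, 40), (35, 14, 38, 21), (35, 14, 7, 40), (35, 21, 38, 21), (35, 21, 7, 40), (35, 22, 38, 21), (35, 22, 7, 40), (35, 31, 38, 21), (35, 31, 7, 40), (37, 25, 11, 33), (37, 25, 18, 21), (37, 33, 11, 33), (37, 33, 18, 21)}
Projecting to sid, price (10 duplicate(s) eliminated): {(22, 36), (28, 13), (28, 28), (28, 29), (35, 38), (35, 7), (37, 11), (37, 18)}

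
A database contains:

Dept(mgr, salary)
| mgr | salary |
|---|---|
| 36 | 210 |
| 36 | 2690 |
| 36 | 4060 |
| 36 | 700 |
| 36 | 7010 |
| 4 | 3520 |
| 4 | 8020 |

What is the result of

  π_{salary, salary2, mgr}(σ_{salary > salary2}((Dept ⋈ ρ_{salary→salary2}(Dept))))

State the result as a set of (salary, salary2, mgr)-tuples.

ρ[salary→salary2]: schema becomes (mgr, salary2); tuples unchanged.
Natural join on mgr: {(36, 210, 210), (36, 210, 2690), (36, 210, 4060), (36, 210, 700), (36, 210, 7010), (36, 2690, 210), (36, 2690, 2690), (36, 2690, 4060), (36, 2690, 700), (36, 2690, 7010), (36, 4060, 210), (36, 4060, 2690), (36, 4060, 4060), (36, 4060, 700), (36, 4060, 7010), (36, 700, 210), (36, 700, 2690), (36, 700, 4060), (36, 700, 700), (36, 700, 7010), (36, 7010, 210), (36, 7010, 2690), (36, 7010, 4060), (36, 7010, 700), (36, 7010, 7010), (4, 3520, 3520), (4, 3520, 8020), (4, 8020, 3520), (4, 8020, 8020)}
σ[salary > salary2]: keep tuples satisfying salary > salary2 → {(36, 2690, 210), (36, 2690, 700), (36, 4060, 210), (36, 4060, 2690), (36, 4060, 700), (36, 700, 210), (36, 7010, 210), (36, 7010, 2690), (36, 7010, 4060), (36, 7010, 700), (4, 8020, 3520)}
Keep only column(s) salary, salary2, mgr: {(2690, 210, 36), (2690, 700, 36), (4060, 210, 36), (4060, 2690, 36), (4060, 700, 36), (700, 210, 36), (7010, 210, 36), (7010, 2690, 36), (7010, 4060, 36), (7010, 700, 36), (8020, 3520, 4)}

{(2690, 210, 36), (2690, 700, 36), (4060, 210, 36), (4060, 2690, 36), (4060, 700, 36), (700, 210, 36), (7010, 210, 36), (7010, 2690, 36), (7010, 4060, 36), (7010, 700, 36), (8020, 3520, 4)}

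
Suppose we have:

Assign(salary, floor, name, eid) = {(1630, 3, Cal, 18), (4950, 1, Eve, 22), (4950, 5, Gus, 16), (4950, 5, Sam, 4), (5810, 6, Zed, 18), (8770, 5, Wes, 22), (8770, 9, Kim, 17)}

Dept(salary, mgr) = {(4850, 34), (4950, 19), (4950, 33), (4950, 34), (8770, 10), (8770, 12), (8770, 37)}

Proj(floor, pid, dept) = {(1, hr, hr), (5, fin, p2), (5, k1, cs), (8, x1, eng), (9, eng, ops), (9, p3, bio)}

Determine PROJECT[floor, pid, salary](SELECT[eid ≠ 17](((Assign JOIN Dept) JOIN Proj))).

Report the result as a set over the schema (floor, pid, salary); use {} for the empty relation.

{(1, hr, 4950), (5, fin, 4950), (5, fin, 8770), (5, k1, 4950), (5, k1, 8770)}

Joining Assign and Dept on salary yields {(4950, 1, Eve, 22, 19), (4950, 1, Eve, 22, 33), (4950, 1, Eve, 22, 34), (4950, 5, Gus, 16, 19), (4950, 5, Gus, 16, 33), (4950, 5, Gus, 16, 34), (4950, 5, Sam, 4, 19), (4950, 5, Sam, 4, 33), (4950, 5, Sam, 4, 34), (8770, 5, Wes, 22, 10), (8770, 5, Wes, 22, 12), (8770, 5, Wes, 22, 37), (8770, 9, Kim, 17, 10), (8770, 9, Kim, 17, 12), (8770, 9, Kim, 17, 37)}.
Joining (Assign JOIN Dept) and Proj on floor yields {(4950, 1, Eve, 22, 19, hr, hr), (4950, 1, Eve, 22, 33, hr, hr), (4950, 1, Eve, 22, 34, hr, hr), (4950, 5, Gus, 16, 19, fin, p2), (4950, 5, Gus, 16, 19, k1, cs), (4950, 5, Gus, 16, 33, fin, p2), (4950, 5, Gus, 16, 33, k1, cs), (4950, 5, Gus, 16, 34, fin, p2), (4950, 5, Gus, 16, 34, k1, cs), (4950, 5, Sam, 4, 19, fin, p2), (4950, 5, Sam, 4, 19, k1, cs), (4950, 5, Sam, 4, 33, fin, p2), (4950, 5, Sam, 4, 33, k1, cs), (4950, 5, Sam, 4, 34, fin, p2), (4950, 5, Sam, 4, 34, k1, cs), (8770, 5, Wes, 22, 10, fin, p2), (8770, 5, Wes, 22, 10, k1, cs), (8770, 5, Wes, 22, 12, fin, p2), (8770, 5, Wes, 22, 12, k1, cs), (8770, 5, Wes, 22, 37, fin, p2), (8770, 5, Wes, 22, 37, k1, cs), (8770, 9, Kim, 17, 10, eng, ops), (8770, 9, Kim, 17, 10, p3, bio), (8770, 9, Kim, 17, 12, eng, ops), (8770, 9, Kim, 17, 12, p3, bio), (8770, 9, Kim, 17, 37, eng, ops), (8770, 9, Kim, 17, 37, p3, bio)}.
Apply σ_{eid ≠ 17}; surviving tuples: {(4950, 1, Eve, 22, 19, hr, hr), (4950, 1, Eve, 22, 33, hr, hr), (4950, 1, Eve, 22, 34, hr, hr), (4950, 5, Gus, 16, 19, fin, p2), (4950, 5, Gus, 16, 19, k1, cs), (4950, 5, Gus, 16, 33, fin, p2), (4950, 5, Gus, 16, 33, k1, cs), (4950, 5, Gus, 16, 34, fin, p2), (4950, 5, Gus, 16, 34, k1, cs), (4950, 5, Sam, 4, 19, fin, p2), (4950, 5, Sam, 4, 19, k1, cs), (4950, 5, Sam, 4, 33, fin, p2), (4950, 5, Sam, 4, 33, k1, cs), (4950, 5, Sam, 4, 34, fin, p2), (4950, 5, Sam, 4, 34, k1, cs), (8770, 5, Wes, 22, 10, fin, p2), (8770, 5, Wes, 22, 10, k1, cs), (8770, 5, Wes, 22, 12, fin, p2), (8770, 5, Wes, 22, 12, k1, cs), (8770, 5, Wes, 22, 37, fin, p2), (8770, 5, Wes, 22, 37, k1, cs)}
Keep only column(s) floor, pid, salary (16 duplicate(s) eliminated): {(1, hr, 4950), (5, fin, 4950), (5, fin, 8770), (5, k1, 4950), (5, k1, 8770)}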